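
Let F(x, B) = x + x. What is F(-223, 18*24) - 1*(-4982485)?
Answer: 4982039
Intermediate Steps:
F(x, B) = 2*x
F(-223, 18*24) - 1*(-4982485) = 2*(-223) - 1*(-4982485) = -446 + 4982485 = 4982039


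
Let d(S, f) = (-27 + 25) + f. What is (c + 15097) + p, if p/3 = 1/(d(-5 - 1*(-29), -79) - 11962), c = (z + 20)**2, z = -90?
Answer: 240823868/12043 ≈ 19997.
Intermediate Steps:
d(S, f) = -2 + f
c = 4900 (c = (-90 + 20)**2 = (-70)**2 = 4900)
p = -3/12043 (p = 3/((-2 - 79) - 11962) = 3/(-81 - 11962) = 3/(-12043) = 3*(-1/12043) = -3/12043 ≈ -0.00024911)
(c + 15097) + p = (4900 + 15097) - 3/12043 = 19997 - 3/12043 = 240823868/12043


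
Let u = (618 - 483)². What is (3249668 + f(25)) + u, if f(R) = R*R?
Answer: 3268518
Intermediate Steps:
f(R) = R²
u = 18225 (u = 135² = 18225)
(3249668 + f(25)) + u = (3249668 + 25²) + 18225 = (3249668 + 625) + 18225 = 3250293 + 18225 = 3268518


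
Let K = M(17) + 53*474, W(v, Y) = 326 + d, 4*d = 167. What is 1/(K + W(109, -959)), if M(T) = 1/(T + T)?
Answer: 68/1733305 ≈ 3.9231e-5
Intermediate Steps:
d = 167/4 (d = (¼)*167 = 167/4 ≈ 41.750)
W(v, Y) = 1471/4 (W(v, Y) = 326 + 167/4 = 1471/4)
M(T) = 1/(2*T)
K = 854149/34 (K = (½)/17 + 53*474 = (½)*(1/17) + 25122 = 1/34 + 25122 = 854149/34 ≈ 25122.)
1/(K + W(109, -959)) = 1/(854149/34 + 1471/4) = 1/(1733305/68) = 68/1733305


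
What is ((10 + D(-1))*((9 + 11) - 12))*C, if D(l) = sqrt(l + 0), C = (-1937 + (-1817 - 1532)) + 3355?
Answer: -154480 - 15448*I ≈ -1.5448e+5 - 15448.0*I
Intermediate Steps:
C = -1931 (C = (-1937 - 3349) + 3355 = -5286 + 3355 = -1931)
D(l) = sqrt(l)
((10 + D(-1))*((9 + 11) - 12))*C = ((10 + sqrt(-1))*((9 + 11) - 12))*(-1931) = ((10 + I)*(20 - 12))*(-1931) = ((10 + I)*8)*(-1931) = (80 + 8*I)*(-1931) = -154480 - 15448*I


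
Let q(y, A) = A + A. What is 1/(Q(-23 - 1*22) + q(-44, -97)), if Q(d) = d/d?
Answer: -1/193 ≈ -0.0051813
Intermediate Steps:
Q(d) = 1
q(y, A) = 2*A
1/(Q(-23 - 1*22) + q(-44, -97)) = 1/(1 + 2*(-97)) = 1/(1 - 194) = 1/(-193) = -1/193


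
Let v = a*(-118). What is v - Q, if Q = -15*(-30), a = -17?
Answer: 1556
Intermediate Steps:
Q = 450
v = 2006 (v = -17*(-118) = 2006)
v - Q = 2006 - 1*450 = 2006 - 450 = 1556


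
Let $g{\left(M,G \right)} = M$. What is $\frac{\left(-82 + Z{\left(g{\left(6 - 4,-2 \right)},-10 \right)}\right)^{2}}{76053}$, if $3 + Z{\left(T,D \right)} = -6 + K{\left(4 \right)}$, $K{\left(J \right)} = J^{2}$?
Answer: $\frac{1875}{25351} \approx 0.073962$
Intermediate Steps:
$Z{\left(T,D \right)} = 7$ ($Z{\left(T,D \right)} = -3 - \left(6 - 4^{2}\right) = -3 + \left(-6 + 16\right) = -3 + 10 = 7$)
$\frac{\left(-82 + Z{\left(g{\left(6 - 4,-2 \right)},-10 \right)}\right)^{2}}{76053} = \frac{\left(-82 + 7\right)^{2}}{76053} = \left(-75\right)^{2} \cdot \frac{1}{76053} = 5625 \cdot \frac{1}{76053} = \frac{1875}{25351}$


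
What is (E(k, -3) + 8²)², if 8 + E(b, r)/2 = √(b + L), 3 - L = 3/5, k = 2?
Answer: 11608/5 + 192*√110/5 ≈ 2724.3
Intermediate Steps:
L = 12/5 (L = 3 - 3/5 = 3 - 1*⅗ = 3 - ⅗ = 12/5 ≈ 2.4000)
E(b, r) = -16 + 2*√(12/5 + b) (E(b, r) = -16 + 2*√(b + 12/5) = -16 + 2*√(12/5 + b))
(E(k, -3) + 8²)² = ((-16 + 2*√(60 + 25*2)/5) + 8²)² = ((-16 + 2*√(60 + 50)/5) + 64)² = ((-16 + 2*√110/5) + 64)² = (48 + 2*√110/5)²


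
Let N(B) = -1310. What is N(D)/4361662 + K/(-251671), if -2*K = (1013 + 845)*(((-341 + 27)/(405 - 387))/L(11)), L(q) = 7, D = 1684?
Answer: -2092139794/220239941859 ≈ -0.0094994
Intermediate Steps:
K = 145853/63 (K = -(1013 + 845)*((-341 + 27)/(405 - 387))/7/2 = -929*-314/18*(⅐) = -929*-314*1/18*(⅐) = -929*(-157/9*⅐) = -929*(-157)/63 = -½*(-291706/63) = 145853/63 ≈ 2315.1)
N(D)/4361662 + K/(-251671) = -1310/4361662 + (145853/63)/(-251671) = -1310*1/4361662 + (145853/63)*(-1/251671) = -655/2180831 - 929/100989 = -2092139794/220239941859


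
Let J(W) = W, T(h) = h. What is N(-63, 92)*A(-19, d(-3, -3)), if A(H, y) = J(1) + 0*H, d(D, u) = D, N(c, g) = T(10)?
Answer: 10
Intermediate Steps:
N(c, g) = 10
A(H, y) = 1 (A(H, y) = 1 + 0*H = 1 + 0 = 1)
N(-63, 92)*A(-19, d(-3, -3)) = 10*1 = 10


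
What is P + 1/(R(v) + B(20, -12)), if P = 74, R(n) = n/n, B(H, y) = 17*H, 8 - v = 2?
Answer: 25235/341 ≈ 74.003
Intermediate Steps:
v = 6 (v = 8 - 1*2 = 8 - 2 = 6)
R(n) = 1
P + 1/(R(v) + B(20, -12)) = 74 + 1/(1 + 17*20) = 74 + 1/(1 + 340) = 74 + 1/341 = 25235/341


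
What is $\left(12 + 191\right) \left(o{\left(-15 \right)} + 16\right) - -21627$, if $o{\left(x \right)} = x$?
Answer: $21830$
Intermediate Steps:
$\left(12 + 191\right) \left(o{\left(-15 \right)} + 16\right) - -21627 = \left(12 + 191\right) \left(-15 + 16\right) - -21627 = 203 \cdot 1 + 21627 = 203 + 21627 = 21830$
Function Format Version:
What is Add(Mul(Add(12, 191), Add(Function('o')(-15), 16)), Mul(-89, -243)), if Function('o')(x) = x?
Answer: 21830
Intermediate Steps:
Add(Mul(Add(12, 191), Add(Function('o')(-15), 16)), Mul(-89, -243)) = Add(Mul(Add(12, 191), Add(-15, 16)), Mul(-89, -243)) = Add(Mul(203, 1), 21627) = Add(203, 21627) = 21830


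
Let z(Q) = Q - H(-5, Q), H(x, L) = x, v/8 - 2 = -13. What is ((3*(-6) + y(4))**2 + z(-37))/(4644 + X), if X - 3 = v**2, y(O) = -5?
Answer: 497/12391 ≈ 0.040110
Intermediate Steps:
v = -88 (v = 16 + 8*(-13) = 16 - 104 = -88)
X = 7747 (X = 3 + (-88)**2 = 3 + 7744 = 7747)
z(Q) = 5 + Q (z(Q) = Q - 1*(-5) = Q + 5 = 5 + Q)
((3*(-6) + y(4))**2 + z(-37))/(4644 + X) = ((3*(-6) - 5)**2 + (5 - 37))/(4644 + 7747) = ((-18 - 5)**2 - 32)/12391 = ((-23)**2 - 32)*(1/12391) = (529 - 32)*(1/12391) = 497*(1/12391) = 497/12391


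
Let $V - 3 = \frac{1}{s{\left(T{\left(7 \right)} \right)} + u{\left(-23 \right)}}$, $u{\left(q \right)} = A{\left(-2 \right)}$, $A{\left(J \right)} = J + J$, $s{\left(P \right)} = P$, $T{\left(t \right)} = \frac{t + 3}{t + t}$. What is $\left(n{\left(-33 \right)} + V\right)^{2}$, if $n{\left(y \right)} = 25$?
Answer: $\frac{405769}{529} \approx 767.05$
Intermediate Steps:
$T{\left(t \right)} = \frac{3 + t}{2 t}$
$A{\left(J \right)} = 2 J$
$u{\left(q \right)} = -4$ ($u{\left(q \right)} = 2 \left(-2\right) = -4$)
$V = \frac{62}{23}$ ($V = 3 + \frac{1}{\frac{3 + 7}{2 \cdot 7} - 4} = 3 + \frac{1}{\frac{1}{2} \cdot \frac{1}{7} \cdot 10 - 4} = 3 + \frac{1}{\frac{5}{7} - 4} = 3 + \frac{1}{- \frac{23}{7}} = 3 - \frac{7}{23} = \frac{62}{23} \approx 2.6957$)
$\left(n{\left(-33 \right)} + V\right)^{2} = \left(25 + \frac{62}{23}\right)^{2} = \left(\frac{637}{23}\right)^{2} = \frac{405769}{529}$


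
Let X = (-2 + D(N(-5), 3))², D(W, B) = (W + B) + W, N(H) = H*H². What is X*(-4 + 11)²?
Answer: 3038049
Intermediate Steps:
N(H) = H³
D(W, B) = B + 2*W (D(W, B) = (B + W) + W = B + 2*W)
X = 62001 (X = (-2 + (3 + 2*(-5)³))² = (-2 + (3 + 2*(-125)))² = (-2 + (3 - 250))² = (-2 - 247)² = (-249)² = 62001)
X*(-4 + 11)² = 62001*(-4 + 11)² = 62001*7² = 62001*49 = 3038049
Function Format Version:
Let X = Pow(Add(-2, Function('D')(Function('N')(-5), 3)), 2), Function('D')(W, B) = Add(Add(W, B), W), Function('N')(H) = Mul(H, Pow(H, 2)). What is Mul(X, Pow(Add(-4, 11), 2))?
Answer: 3038049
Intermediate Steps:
Function('N')(H) = Pow(H, 3)
Function('D')(W, B) = Add(B, Mul(2, W)) (Function('D')(W, B) = Add(Add(B, W), W) = Add(B, Mul(2, W)))
X = 62001 (X = Pow(Add(-2, Add(3, Mul(2, Pow(-5, 3)))), 2) = Pow(Add(-2, Add(3, Mul(2, -125))), 2) = Pow(Add(-2, Add(3, -250)), 2) = Pow(Add(-2, -247), 2) = Pow(-249, 2) = 62001)
Mul(X, Pow(Add(-4, 11), 2)) = Mul(62001, Pow(Add(-4, 11), 2)) = Mul(62001, Pow(7, 2)) = Mul(62001, 49) = 3038049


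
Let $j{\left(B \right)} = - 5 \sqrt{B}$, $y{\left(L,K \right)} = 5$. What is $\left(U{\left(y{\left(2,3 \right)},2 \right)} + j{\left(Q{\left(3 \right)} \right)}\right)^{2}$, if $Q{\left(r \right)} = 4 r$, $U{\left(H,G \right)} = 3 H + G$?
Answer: $589 - 340 \sqrt{3} \approx 0.10273$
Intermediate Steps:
$U{\left(H,G \right)} = G + 3 H$
$\left(U{\left(y{\left(2,3 \right)},2 \right)} + j{\left(Q{\left(3 \right)} \right)}\right)^{2} = \left(\left(2 + 3 \cdot 5\right) - 5 \sqrt{4 \cdot 3}\right)^{2} = \left(\left(2 + 15\right) - 5 \sqrt{12}\right)^{2} = \left(17 - 5 \cdot 2 \sqrt{3}\right)^{2} = \left(17 - 10 \sqrt{3}\right)^{2}$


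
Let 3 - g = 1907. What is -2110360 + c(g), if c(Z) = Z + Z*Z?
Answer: 1512952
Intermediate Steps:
g = -1904 (g = 3 - 1*1907 = 3 - 1907 = -1904)
c(Z) = Z + Z**2
-2110360 + c(g) = -2110360 - 1904*(1 - 1904) = -2110360 - 1904*(-1903) = -2110360 + 3623312 = 1512952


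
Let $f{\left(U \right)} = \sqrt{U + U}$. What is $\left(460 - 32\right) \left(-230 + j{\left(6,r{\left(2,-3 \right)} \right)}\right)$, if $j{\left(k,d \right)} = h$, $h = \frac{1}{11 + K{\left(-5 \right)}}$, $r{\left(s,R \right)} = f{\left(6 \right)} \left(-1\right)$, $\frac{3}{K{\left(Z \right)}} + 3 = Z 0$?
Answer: $- \frac{491986}{5} \approx -98397.0$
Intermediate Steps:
$K{\left(Z \right)} = -1$ ($K{\left(Z \right)} = \frac{3}{-3 + Z 0} = \frac{3}{-3 + 0} = \frac{3}{-3} = 3 \left(- \frac{1}{3}\right) = -1$)
$f{\left(U \right)} = \sqrt{2} \sqrt{U}$ ($f{\left(U \right)} = \sqrt{2 U} = \sqrt{2} \sqrt{U}$)
$r{\left(s,R \right)} = - 2 \sqrt{3}$ ($r{\left(s,R \right)} = \sqrt{2} \sqrt{6} \left(-1\right) = 2 \sqrt{3} \left(-1\right) = - 2 \sqrt{3}$)
$h = \frac{1}{10}$ ($h = \frac{1}{11 - 1} = \frac{1}{10} \approx 0.1$)
$j{\left(k,d \right)} = \frac{1}{10}$
$\left(460 - 32\right) \left(-230 + j{\left(6,r{\left(2,-3 \right)} \right)}\right) = \left(460 - 32\right) \left(-230 + \frac{1}{10}\right) = 428 \left(- \frac{2299}{10}\right) = - \frac{491986}{5}$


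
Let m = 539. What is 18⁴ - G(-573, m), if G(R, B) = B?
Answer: 104437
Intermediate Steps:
18⁴ - G(-573, m) = 18⁴ - 1*539 = 104976 - 539 = 104437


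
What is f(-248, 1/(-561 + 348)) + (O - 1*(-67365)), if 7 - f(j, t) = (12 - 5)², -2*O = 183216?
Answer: -24285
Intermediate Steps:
O = -91608 (O = -½*183216 = -91608)
f(j, t) = -42 (f(j, t) = 7 - (12 - 5)² = 7 - 1*7² = 7 - 1*49 = 7 - 49 = -42)
f(-248, 1/(-561 + 348)) + (O - 1*(-67365)) = -42 + (-91608 - 1*(-67365)) = -42 + (-91608 + 67365) = -42 - 24243 = -24285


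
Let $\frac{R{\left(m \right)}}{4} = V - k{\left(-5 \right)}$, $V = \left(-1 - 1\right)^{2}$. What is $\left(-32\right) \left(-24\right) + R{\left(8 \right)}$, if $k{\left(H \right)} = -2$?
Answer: $792$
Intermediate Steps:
$V = 4$ ($V = \left(-2\right)^{2} = 4$)
$R{\left(m \right)} = 24$ ($R{\left(m \right)} = 4 \left(4 - -2\right) = 4 \left(4 + 2\right) = 4 \cdot 6 = 24$)
$\left(-32\right) \left(-24\right) + R{\left(8 \right)} = \left(-32\right) \left(-24\right) + 24 = 768 + 24 = 792$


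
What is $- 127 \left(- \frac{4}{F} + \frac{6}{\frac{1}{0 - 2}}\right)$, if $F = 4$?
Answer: $1651$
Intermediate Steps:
$- 127 \left(- \frac{4}{F} + \frac{6}{\frac{1}{0 - 2}}\right) = - 127 \left(- \frac{4}{4} + \frac{6}{\frac{1}{0 - 2}}\right) = - 127 \left(\left(-4\right) \frac{1}{4} + \frac{6}{\frac{1}{-2}}\right) = - 127 \left(-1 + \frac{6}{- \frac{1}{2}}\right) = - 127 \left(-1 + 6 \left(-2\right)\right) = - 127 \left(-1 - 12\right) = \left(-127\right) \left(-13\right) = 1651$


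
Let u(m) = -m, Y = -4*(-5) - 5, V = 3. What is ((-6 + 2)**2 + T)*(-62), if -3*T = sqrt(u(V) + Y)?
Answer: -992 + 124*sqrt(3)/3 ≈ -920.41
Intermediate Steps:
Y = 15 (Y = 20 - 5 = 15)
T = -2*sqrt(3)/3 (T = -sqrt(-1*3 + 15)/3 = -sqrt(-3 + 15)/3 = -2*sqrt(3)/3 ≈ -1.1547)
((-6 + 2)**2 + T)*(-62) = ((-6 + 2)**2 - 2*sqrt(3)/3)*(-62) = ((-4)**2 - 2*sqrt(3)/3)*(-62) = (16 - 2*sqrt(3)/3)*(-62) = -992 + 124*sqrt(3)/3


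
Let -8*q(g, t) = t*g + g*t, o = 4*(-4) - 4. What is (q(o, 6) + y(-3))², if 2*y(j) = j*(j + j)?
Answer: 1521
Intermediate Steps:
o = -20 (o = -16 - 4 = -20)
q(g, t) = -g*t/4 (q(g, t) = -(t*g + g*t)/8 = -(g*t + g*t)/8 = -g*t/4)
y(j) = j² (y(j) = (j*(j + j))/2 = (j*(2*j))/2 = (2*j²)/2 = j²)
(q(o, 6) + y(-3))² = (-¼*(-20)*6 + (-3)²)² = (30 + 9)² = 39² = 1521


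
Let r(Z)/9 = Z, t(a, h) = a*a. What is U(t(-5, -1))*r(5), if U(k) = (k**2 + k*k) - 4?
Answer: 56070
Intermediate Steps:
t(a, h) = a**2
r(Z) = 9*Z
U(k) = -4 + 2*k**2 (U(k) = (k**2 + k**2) - 4 = 2*k**2 - 4 = -4 + 2*k**2)
U(t(-5, -1))*r(5) = (-4 + 2*((-5)**2)**2)*(9*5) = (-4 + 2*25**2)*45 = (-4 + 2*625)*45 = (-4 + 1250)*45 = 1246*45 = 56070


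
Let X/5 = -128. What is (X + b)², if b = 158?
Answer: 232324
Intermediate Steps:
X = -640 (X = 5*(-128) = -640)
(X + b)² = (-640 + 158)² = (-482)² = 232324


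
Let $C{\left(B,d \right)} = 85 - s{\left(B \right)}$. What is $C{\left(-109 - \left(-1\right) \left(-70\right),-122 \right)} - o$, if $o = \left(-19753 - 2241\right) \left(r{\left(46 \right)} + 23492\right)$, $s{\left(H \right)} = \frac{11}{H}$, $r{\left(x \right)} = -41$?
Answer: $\frac{92324866852}{179} \approx 5.1578 \cdot 10^{8}$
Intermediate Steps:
$C{\left(B,d \right)} = 85 - \frac{11}{B}$
$o = -515781294$ ($o = \left(-19753 - 2241\right) \left(-41 + 23492\right) = \left(-21994\right) 23451 = -515781294$)
$C{\left(-109 - \left(-1\right) \left(-70\right),-122 \right)} - o = \left(85 - \frac{11}{-109 - \left(-1\right) \left(-70\right)}\right) - -515781294 = \left(85 - \frac{11}{-109 - 70}\right) + 515781294 = \left(85 - \frac{11}{-179}\right) + 515781294 = \left(85 - - \frac{11}{179}\right) + 515781294 = \left(85 + \frac{11}{179}\right) + 515781294 = \frac{15226}{179} + 515781294 = \frac{92324866852}{179}$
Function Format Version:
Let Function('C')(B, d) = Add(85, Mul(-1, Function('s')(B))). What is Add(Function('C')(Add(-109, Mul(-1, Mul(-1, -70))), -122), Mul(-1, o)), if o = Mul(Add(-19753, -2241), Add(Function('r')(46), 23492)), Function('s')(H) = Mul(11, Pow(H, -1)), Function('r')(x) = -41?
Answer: Rational(92324866852, 179) ≈ 5.1578e+8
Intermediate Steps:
Function('C')(B, d) = Add(85, Mul(-11, Pow(B, -1))) (Function('C')(B, d) = Add(85, Mul(-1, Mul(11, Pow(B, -1)))) = Add(85, Mul(-11, Pow(B, -1))))
o = -515781294 (o = Mul(Add(-19753, -2241), Add(-41, 23492)) = Mul(-21994, 23451) = -515781294)
Add(Function('C')(Add(-109, Mul(-1, Mul(-1, -70))), -122), Mul(-1, o)) = Add(Add(85, Mul(-11, Pow(Add(-109, Mul(-1, Mul(-1, -70))), -1))), Mul(-1, -515781294)) = Add(Add(85, Mul(-11, Pow(Add(-109, Mul(-1, 70)), -1))), 515781294) = Add(Add(85, Mul(-11, Pow(Add(-109, -70), -1))), 515781294) = Add(Add(85, Mul(-11, Pow(-179, -1))), 515781294) = Add(Add(85, Mul(-11, Rational(-1, 179))), 515781294) = Add(Add(85, Rational(11, 179)), 515781294) = Add(Rational(15226, 179), 515781294) = Rational(92324866852, 179)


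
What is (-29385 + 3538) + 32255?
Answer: 6408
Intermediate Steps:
(-29385 + 3538) + 32255 = -25847 + 32255 = 6408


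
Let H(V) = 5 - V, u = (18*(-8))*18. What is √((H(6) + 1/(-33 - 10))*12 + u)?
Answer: 4*I*√300957/43 ≈ 51.032*I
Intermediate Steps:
u = -2592 (u = -144*18 = -2592)
√((H(6) + 1/(-33 - 10))*12 + u) = √(((5 - 1*6) + 1/(-33 - 10))*12 - 2592) = √(((5 - 6) + 1/(-43))*12 - 2592) = √((-1 - 1/43)*12 - 2592) = √(-44/43*12 - 2592) = √(-528/43 - 2592) = √(-111984/43) = 4*I*√300957/43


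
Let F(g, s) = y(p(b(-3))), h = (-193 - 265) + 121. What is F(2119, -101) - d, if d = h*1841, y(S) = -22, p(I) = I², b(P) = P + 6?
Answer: 620395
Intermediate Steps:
b(P) = 6 + P
h = -337 (h = -458 + 121 = -337)
F(g, s) = -22
d = -620417 (d = -337*1841 = -620417)
F(2119, -101) - d = -22 - 1*(-620417) = -22 + 620417 = 620395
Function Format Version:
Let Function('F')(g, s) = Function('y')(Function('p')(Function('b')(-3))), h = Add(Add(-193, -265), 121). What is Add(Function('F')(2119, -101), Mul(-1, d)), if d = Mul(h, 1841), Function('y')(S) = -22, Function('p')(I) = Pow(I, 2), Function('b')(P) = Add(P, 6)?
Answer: 620395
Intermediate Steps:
Function('b')(P) = Add(6, P)
h = -337 (h = Add(-458, 121) = -337)
Function('F')(g, s) = -22
d = -620417 (d = Mul(-337, 1841) = -620417)
Add(Function('F')(2119, -101), Mul(-1, d)) = Add(-22, Mul(-1, -620417)) = Add(-22, 620417) = 620395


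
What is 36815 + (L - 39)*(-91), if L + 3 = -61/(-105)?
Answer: 608762/15 ≈ 40584.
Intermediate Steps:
L = -254/105 (L = -3 - 61/(-105) = -3 - 61*(-1/105) = -3 + 61/105 = -254/105 ≈ -2.4190)
36815 + (L - 39)*(-91) = 36815 + (-254/105 - 39)*(-91) = 36815 - 4349/105*(-91) = 36815 + 56537/15 = 608762/15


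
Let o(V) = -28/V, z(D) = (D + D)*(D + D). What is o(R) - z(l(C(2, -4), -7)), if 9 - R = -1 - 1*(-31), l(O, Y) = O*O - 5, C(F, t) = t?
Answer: -1448/3 ≈ -482.67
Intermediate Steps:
l(O, Y) = -5 + O**2 (l(O, Y) = O**2 - 5 = -5 + O**2)
z(D) = 4*D**2 (z(D) = (2*D)*(2*D) = 4*D**2)
R = -21 (R = 9 - (-1 - 1*(-31)) = 9 - (-1 + 31) = 9 - 1*30 = 9 - 30 = -21)
o(R) - z(l(C(2, -4), -7)) = -28/(-21) - 4*(-5 + (-4)**2)**2 = -28*(-1/21) - 4*(-5 + 16)**2 = 4/3 - 4*11**2 = 4/3 - 4*121 = 4/3 - 1*484 = 4/3 - 484 = -1448/3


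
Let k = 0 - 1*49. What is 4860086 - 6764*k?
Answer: 5191522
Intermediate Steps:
k = -49 (k = 0 - 49 = -49)
4860086 - 6764*k = 4860086 - 6764*(-49) = 4860086 - 1*(-331436) = 4860086 + 331436 = 5191522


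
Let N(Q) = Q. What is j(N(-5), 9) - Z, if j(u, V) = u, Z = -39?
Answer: 34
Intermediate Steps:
j(N(-5), 9) - Z = -5 - 1*(-39) = -5 + 39 = 34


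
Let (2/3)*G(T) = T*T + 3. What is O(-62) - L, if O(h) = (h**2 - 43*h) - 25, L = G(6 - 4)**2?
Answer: 25499/4 ≈ 6374.8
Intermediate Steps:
G(T) = 9/2 + 3*T**2/2 (G(T) = 3*(T*T + 3)/2 = 3*(T**2 + 3)/2 = 3*(3 + T**2)/2 = 9/2 + 3*T**2/2)
L = 441/4 (L = (9/2 + 3*(6 - 4)**2/2)**2 = (9/2 + (3/2)*2**2)**2 = (9/2 + (3/2)*4)**2 = (9/2 + 6)**2 = (21/2)**2 = 441/4 ≈ 110.25)
O(h) = -25 + h**2 - 43*h
O(-62) - L = (-25 + (-62)**2 - 43*(-62)) - 1*441/4 = (-25 + 3844 + 2666) - 441/4 = 6485 - 441/4 = 25499/4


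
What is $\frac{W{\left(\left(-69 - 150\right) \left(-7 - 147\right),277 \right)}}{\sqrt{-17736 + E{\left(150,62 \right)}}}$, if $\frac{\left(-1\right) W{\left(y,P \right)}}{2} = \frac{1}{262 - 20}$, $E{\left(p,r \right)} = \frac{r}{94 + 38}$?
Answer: $\frac{i \sqrt{77255970}}{141635945} \approx 6.2057 \cdot 10^{-5} i$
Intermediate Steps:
$E{\left(p,r \right)} = \frac{r}{132}$
$W{\left(y,P \right)} = - \frac{1}{121}$ ($W{\left(y,P \right)} = - \frac{2}{262 - 20} = - \frac{2}{242} = \left(-2\right) \frac{1}{242} = - \frac{1}{121}$)
$\frac{W{\left(\left(-69 - 150\right) \left(-7 - 147\right),277 \right)}}{\sqrt{-17736 + E{\left(150,62 \right)}}} = - \frac{1}{121 \sqrt{-17736 + \frac{1}{132} \cdot 62}} = - \frac{1}{121 \sqrt{-17736 + \frac{31}{66}}} = - \frac{1}{121 \sqrt{- \frac{1170545}{66}}} = - \frac{1}{121 \frac{i \sqrt{77255970}}{66}} = - \frac{\left(- \frac{1}{1170545}\right) i \sqrt{77255970}}{121} = \frac{i \sqrt{77255970}}{141635945}$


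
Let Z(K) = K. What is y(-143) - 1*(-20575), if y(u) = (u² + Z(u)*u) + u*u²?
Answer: -2862734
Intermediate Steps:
y(u) = u³ + 2*u² (y(u) = (u² + u*u) + u*u² = (u² + u²) + u³ = 2*u² + u³ = u³ + 2*u²)
y(-143) - 1*(-20575) = (-143)²*(2 - 143) - 1*(-20575) = 20449*(-141) + 20575 = -2883309 + 20575 = -2862734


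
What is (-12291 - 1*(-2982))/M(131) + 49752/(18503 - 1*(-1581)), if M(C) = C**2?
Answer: 166708029/86165381 ≈ 1.9347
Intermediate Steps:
(-12291 - 1*(-2982))/M(131) + 49752/(18503 - 1*(-1581)) = (-12291 - 1*(-2982))/(131**2) + 49752/(18503 - 1*(-1581)) = (-12291 + 2982)/17161 + 49752/(18503 + 1581) = -9309*1/17161 + 49752/20084 = -9309/17161 + 49752*(1/20084) = -9309/17161 + 12438/5021 = 166708029/86165381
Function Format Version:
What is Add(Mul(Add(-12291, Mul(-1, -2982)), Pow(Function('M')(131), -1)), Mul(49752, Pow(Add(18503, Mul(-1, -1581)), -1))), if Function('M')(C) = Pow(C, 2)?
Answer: Rational(166708029, 86165381) ≈ 1.9347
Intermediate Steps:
Add(Mul(Add(-12291, Mul(-1, -2982)), Pow(Function('M')(131), -1)), Mul(49752, Pow(Add(18503, Mul(-1, -1581)), -1))) = Add(Mul(Add(-12291, Mul(-1, -2982)), Pow(Pow(131, 2), -1)), Mul(49752, Pow(Add(18503, Mul(-1, -1581)), -1))) = Add(Mul(Add(-12291, 2982), Pow(17161, -1)), Mul(49752, Pow(Add(18503, 1581), -1))) = Add(Mul(-9309, Rational(1, 17161)), Mul(49752, Pow(20084, -1))) = Add(Rational(-9309, 17161), Mul(49752, Rational(1, 20084))) = Add(Rational(-9309, 17161), Rational(12438, 5021)) = Rational(166708029, 86165381)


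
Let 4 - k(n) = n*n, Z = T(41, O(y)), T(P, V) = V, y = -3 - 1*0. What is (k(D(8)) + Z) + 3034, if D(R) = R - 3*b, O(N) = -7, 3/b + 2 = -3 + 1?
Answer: 46815/16 ≈ 2925.9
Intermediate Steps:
b = -¾ (b = 3/(-2 + (-3 + 1)) = 3/(-2 - 2) = 3/(-4) = 3*(-¼) = -¾ ≈ -0.75000)
y = -3 (y = -3 + 0 = -3)
D(R) = 9/4 + R (D(R) = R - 3*(-¾) = R + 9/4 = 9/4 + R)
Z = -7
k(n) = 4 - n² (k(n) = 4 - n*n = 4 - n²)
(k(D(8)) + Z) + 3034 = ((4 - (9/4 + 8)²) - 7) + 3034 = ((4 - (41/4)²) - 7) + 3034 = ((4 - 1*1681/16) - 7) + 3034 = ((4 - 1681/16) - 7) + 3034 = (-1617/16 - 7) + 3034 = -1729/16 + 3034 = 46815/16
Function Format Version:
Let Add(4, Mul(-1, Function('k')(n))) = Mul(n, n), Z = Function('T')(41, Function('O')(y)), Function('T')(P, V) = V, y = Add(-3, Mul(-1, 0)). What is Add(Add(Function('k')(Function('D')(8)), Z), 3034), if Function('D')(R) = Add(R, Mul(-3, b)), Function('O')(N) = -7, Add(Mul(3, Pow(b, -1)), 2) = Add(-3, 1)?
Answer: Rational(46815, 16) ≈ 2925.9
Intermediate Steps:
b = Rational(-3, 4) (b = Mul(3, Pow(Add(-2, Add(-3, 1)), -1)) = Mul(3, Pow(Add(-2, -2), -1)) = Mul(3, Pow(-4, -1)) = Mul(3, Rational(-1, 4)) = Rational(-3, 4) ≈ -0.75000)
y = -3 (y = Add(-3, 0) = -3)
Function('D')(R) = Add(Rational(9, 4), R) (Function('D')(R) = Add(R, Mul(-3, Rational(-3, 4))) = Add(R, Rational(9, 4)) = Add(Rational(9, 4), R))
Z = -7
Function('k')(n) = Add(4, Mul(-1, Pow(n, 2))) (Function('k')(n) = Add(4, Mul(-1, Mul(n, n))) = Add(4, Mul(-1, Pow(n, 2))))
Add(Add(Function('k')(Function('D')(8)), Z), 3034) = Add(Add(Add(4, Mul(-1, Pow(Add(Rational(9, 4), 8), 2))), -7), 3034) = Add(Add(Add(4, Mul(-1, Pow(Rational(41, 4), 2))), -7), 3034) = Add(Add(Add(4, Mul(-1, Rational(1681, 16))), -7), 3034) = Add(Add(Add(4, Rational(-1681, 16)), -7), 3034) = Add(Add(Rational(-1617, 16), -7), 3034) = Add(Rational(-1729, 16), 3034) = Rational(46815, 16)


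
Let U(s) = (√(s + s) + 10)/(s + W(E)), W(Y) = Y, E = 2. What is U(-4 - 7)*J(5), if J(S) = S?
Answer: -50/9 - 5*I*√22/9 ≈ -5.5556 - 2.6058*I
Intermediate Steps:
U(s) = (10 + √2*√s)/(2 + s) (U(s) = (√(s + s) + 10)/(s + 2) = (√(2*s) + 10)/(2 + s) = (√2*√s + 10)/(2 + s) = (10 + √2*√s)/(2 + s))
U(-4 - 7)*J(5) = ((10 + √2*√(-4 - 7))/(2 + (-4 - 7)))*5 = ((10 + √2*√(-11))/(2 - 11))*5 = ((10 + √2*(I*√11))/(-9))*5 = -(10 + I*√22)/9*5 = (-10/9 - I*√22/9)*5 = -50/9 - 5*I*√22/9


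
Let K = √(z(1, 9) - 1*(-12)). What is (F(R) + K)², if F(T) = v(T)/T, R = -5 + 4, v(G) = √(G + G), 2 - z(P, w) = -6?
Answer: 18 - 4*I*√10 ≈ 18.0 - 12.649*I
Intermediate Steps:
z(P, w) = 8 (z(P, w) = 2 - 1*(-6) = 2 + 6 = 8)
v(G) = √2*√G (v(G) = √(2*G) = √2*√G)
R = -1
F(T) = √2/√T (F(T) = (√2*√T)/T = √2/√T)
K = 2*√5 (K = √(8 - 1*(-12)) = √(8 + 12) = √20 = 2*√5 ≈ 4.4721)
(F(R) + K)² = (√2/√(-1) + 2*√5)² = (√2*(-I) + 2*√5)² = (-I*√2 + 2*√5)² = (2*√5 - I*√2)²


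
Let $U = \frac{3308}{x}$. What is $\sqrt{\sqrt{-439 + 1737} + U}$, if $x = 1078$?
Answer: $\frac{\sqrt{18194 + 5929 \sqrt{1298}}}{77} \approx 6.2527$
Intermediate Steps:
$U = \frac{1654}{539}$ ($U = \frac{3308}{1078} = 3308 \cdot \frac{1}{1078} = \frac{1654}{539} \approx 3.0686$)
$\sqrt{\sqrt{-439 + 1737} + U} = \sqrt{\sqrt{-439 + 1737} + \frac{1654}{539}} = \sqrt{\sqrt{1298} + \frac{1654}{539}} = \sqrt{\frac{1654}{539} + \sqrt{1298}}$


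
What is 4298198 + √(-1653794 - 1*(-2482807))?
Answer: 4298198 + √829013 ≈ 4.2991e+6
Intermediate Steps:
4298198 + √(-1653794 - 1*(-2482807)) = 4298198 + √(-1653794 + 2482807) = 4298198 + √829013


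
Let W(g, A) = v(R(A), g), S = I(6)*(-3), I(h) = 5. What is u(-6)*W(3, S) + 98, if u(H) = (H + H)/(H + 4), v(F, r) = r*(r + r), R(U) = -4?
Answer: 206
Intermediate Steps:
v(F, r) = 2*r² (v(F, r) = r*(2*r) = 2*r²)
S = -15 (S = 5*(-3) = -15)
W(g, A) = 2*g²
u(H) = 2*H/(4 + H) (u(H) = (2*H)/(4 + H) = 2*H/(4 + H))
u(-6)*W(3, S) + 98 = (2*(-6)/(4 - 6))*(2*3²) + 98 = (2*(-6)/(-2))*(2*9) + 98 = (2*(-6)*(-½))*18 + 98 = 6*18 + 98 = 108 + 98 = 206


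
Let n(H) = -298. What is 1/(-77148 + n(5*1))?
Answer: -1/77446 ≈ -1.2912e-5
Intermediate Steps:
1/(-77148 + n(5*1)) = 1/(-77148 - 298) = 1/(-77446) = -1/77446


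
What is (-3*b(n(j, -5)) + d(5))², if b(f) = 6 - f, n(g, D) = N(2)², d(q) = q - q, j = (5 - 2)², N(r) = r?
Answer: 36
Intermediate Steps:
j = 9 (j = 3² = 9)
d(q) = 0
n(g, D) = 4 (n(g, D) = 2² = 4)
(-3*b(n(j, -5)) + d(5))² = (-3*(6 - 1*4) + 0)² = (-3*(6 - 4) + 0)² = (-3*2 + 0)² = (-6 + 0)² = (-6)² = 36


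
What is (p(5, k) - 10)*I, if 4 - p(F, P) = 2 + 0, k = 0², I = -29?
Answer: 232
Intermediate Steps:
k = 0
p(F, P) = 2 (p(F, P) = 4 - (2 + 0) = 4 - 1*2 = 4 - 2 = 2)
(p(5, k) - 10)*I = (2 - 10)*(-29) = -8*(-29) = 232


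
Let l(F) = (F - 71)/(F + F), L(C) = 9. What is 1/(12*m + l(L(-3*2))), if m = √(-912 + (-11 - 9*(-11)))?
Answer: -279/9612097 - 1944*I*√206/9612097 ≈ -2.9026e-5 - 0.0029028*I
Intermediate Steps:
m = 2*I*√206 (m = √(-912 + (-11 + 99)) = √(-912 + 88) = √(-824) = 2*I*√206 ≈ 28.705*I)
l(F) = (-71 + F)/(2*F) (l(F) = (-71 + F)/((2*F)) = (-71 + F)*(1/(2*F)) = (-71 + F)/(2*F))
1/(12*m + l(L(-3*2))) = 1/(12*(2*I*√206) + (½)*(-71 + 9)/9) = 1/(24*I*√206 + (½)*(⅑)*(-62)) = 1/(24*I*√206 - 31/9) = 1/(-31/9 + 24*I*√206)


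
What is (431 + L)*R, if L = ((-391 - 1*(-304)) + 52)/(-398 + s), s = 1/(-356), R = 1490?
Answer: 91009824310/141689 ≈ 6.4232e+5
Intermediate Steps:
s = -1/356 ≈ -0.0028090
L = 12460/141689 (L = ((-391 - 1*(-304)) + 52)/(-398 - 1/356) = ((-391 + 304) + 52)/(-141689/356) = (-87 + 52)*(-356/141689) = -35*(-356/141689) = 12460/141689 ≈ 0.087939)
(431 + L)*R = (431 + 12460/141689)*1490 = (61080419/141689)*1490 = 91009824310/141689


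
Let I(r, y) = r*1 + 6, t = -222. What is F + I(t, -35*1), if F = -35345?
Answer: -35561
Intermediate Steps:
I(r, y) = 6 + r (I(r, y) = r + 6 = 6 + r)
F + I(t, -35*1) = -35345 + (6 - 222) = -35345 - 216 = -35561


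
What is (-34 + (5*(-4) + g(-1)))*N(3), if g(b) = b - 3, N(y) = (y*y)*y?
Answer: -1566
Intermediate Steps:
N(y) = y³ (N(y) = y²*y = y³)
g(b) = -3 + b
(-34 + (5*(-4) + g(-1)))*N(3) = (-34 + (5*(-4) + (-3 - 1)))*3³ = (-34 + (-20 - 4))*27 = (-34 - 24)*27 = -58*27 = -1566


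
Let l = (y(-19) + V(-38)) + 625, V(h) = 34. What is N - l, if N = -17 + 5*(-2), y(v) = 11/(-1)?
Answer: -675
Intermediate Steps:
y(v) = -11 (y(v) = -1*11 = -11)
N = -27 (N = -17 - 10 = -27)
l = 648 (l = (-11 + 34) + 625 = 23 + 625 = 648)
N - l = -27 - 1*648 = -27 - 648 = -675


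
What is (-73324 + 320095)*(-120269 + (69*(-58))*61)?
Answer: -89921131461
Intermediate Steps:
(-73324 + 320095)*(-120269 + (69*(-58))*61) = 246771*(-120269 - 4002*61) = 246771*(-120269 - 244122) = 246771*(-364391) = -89921131461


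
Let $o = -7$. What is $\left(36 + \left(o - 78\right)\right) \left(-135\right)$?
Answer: $6615$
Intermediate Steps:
$\left(36 + \left(o - 78\right)\right) \left(-135\right) = \left(36 - 85\right) \left(-135\right) = \left(-49\right) \left(-135\right) = 6615$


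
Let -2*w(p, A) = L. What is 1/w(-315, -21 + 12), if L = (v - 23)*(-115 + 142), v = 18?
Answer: 2/135 ≈ 0.014815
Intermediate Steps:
L = -135 (L = (18 - 23)*(-115 + 142) = -5*27 = -135)
w(p, A) = 135/2 (w(p, A) = -1/2*(-135) = 135/2)
1/w(-315, -21 + 12) = 1/(135/2) = 2/135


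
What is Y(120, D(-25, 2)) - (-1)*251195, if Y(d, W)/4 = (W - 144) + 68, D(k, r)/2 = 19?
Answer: 251043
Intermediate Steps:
D(k, r) = 38 (D(k, r) = 2*19 = 38)
Y(d, W) = -304 + 4*W (Y(d, W) = 4*((W - 144) + 68) = 4*((-144 + W) + 68) = 4*(-76 + W) = -304 + 4*W)
Y(120, D(-25, 2)) - (-1)*251195 = (-304 + 4*38) - (-1)*251195 = (-304 + 152) - 1*(-251195) = -152 + 251195 = 251043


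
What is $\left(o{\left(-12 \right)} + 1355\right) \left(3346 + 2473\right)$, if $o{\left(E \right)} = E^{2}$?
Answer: $8722681$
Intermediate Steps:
$\left(o{\left(-12 \right)} + 1355\right) \left(3346 + 2473\right) = \left(\left(-12\right)^{2} + 1355\right) \left(3346 + 2473\right) = \left(144 + 1355\right) 5819 = 1499 \cdot 5819 = 8722681$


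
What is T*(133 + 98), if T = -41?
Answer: -9471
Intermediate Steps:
T*(133 + 98) = -41*(133 + 98) = -41*231 = -9471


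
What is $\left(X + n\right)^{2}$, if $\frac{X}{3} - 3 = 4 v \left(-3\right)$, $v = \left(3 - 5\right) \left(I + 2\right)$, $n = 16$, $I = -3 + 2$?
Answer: $9409$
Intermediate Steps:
$I = -1$
$v = -2$ ($v = \left(3 - 5\right) \left(-1 + 2\right) = \left(-2\right) 1 = -2$)
$X = 81$ ($X = 9 + 3 \cdot 4 \left(-2\right) \left(-3\right) = 9 + 3 \left(\left(-8\right) \left(-3\right)\right) = 9 + 3 \cdot 24 = 9 + 72 = 81$)
$\left(X + n\right)^{2} = \left(81 + 16\right)^{2} = 97^{2} = 9409$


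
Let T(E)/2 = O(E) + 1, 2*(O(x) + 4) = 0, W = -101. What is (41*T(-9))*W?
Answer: 24846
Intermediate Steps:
O(x) = -4 (O(x) = -4 + (½)*0 = -4 + 0 = -4)
T(E) = -6 (T(E) = 2*(-4 + 1) = 2*(-3) = -6)
(41*T(-9))*W = (41*(-6))*(-101) = -246*(-101) = 24846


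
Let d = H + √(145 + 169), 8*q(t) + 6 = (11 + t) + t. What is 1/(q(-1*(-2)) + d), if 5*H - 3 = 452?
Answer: 5896/523073 - 64*√314/523073 ≈ 0.0091037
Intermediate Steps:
H = 91 (H = ⅗ + (⅕)*452 = ⅗ + 452/5 = 91)
q(t) = 5/8 + t/4 (q(t) = -¾ + ((11 + t) + t)/8 = -¾ + (11 + 2*t)/8 = -¾ + (11/8 + t/4) = 5/8 + t/4)
d = 91 + √314 (d = 91 + √(145 + 169) = 91 + √314 ≈ 108.72)
1/(q(-1*(-2)) + d) = 1/((5/8 + (-1*(-2))/4) + (91 + √314)) = 1/((5/8 + (¼)*2) + (91 + √314)) = 1/((5/8 + ½) + (91 + √314)) = 1/(9/8 + (91 + √314)) = 1/(737/8 + √314)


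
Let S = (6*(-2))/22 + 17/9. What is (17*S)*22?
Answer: 4522/9 ≈ 502.44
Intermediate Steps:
S = 133/99 (S = -12*1/22 + 17*(1/9) = -6/11 + 17/9 = 133/99 ≈ 1.3434)
(17*S)*22 = (17*(133/99))*22 = (2261/99)*22 = 4522/9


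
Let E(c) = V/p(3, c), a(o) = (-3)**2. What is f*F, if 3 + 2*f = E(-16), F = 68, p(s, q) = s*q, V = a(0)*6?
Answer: -561/4 ≈ -140.25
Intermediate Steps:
a(o) = 9
V = 54 (V = 9*6 = 54)
p(s, q) = q*s
E(c) = 18/c (E(c) = 54/((c*3)) = 54/((3*c)) = 54*(1/(3*c)) = 18/c)
f = -33/16 (f = -3/2 + (18/(-16))/2 = -3/2 + (18*(-1/16))/2 = -3/2 + (1/2)*(-9/8) = -3/2 - 9/16 = -33/16 ≈ -2.0625)
f*F = -33/16*68 = -561/4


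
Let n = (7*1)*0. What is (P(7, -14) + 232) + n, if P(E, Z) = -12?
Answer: 220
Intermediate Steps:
n = 0 (n = 7*0 = 0)
(P(7, -14) + 232) + n = (-12 + 232) + 0 = 220 + 0 = 220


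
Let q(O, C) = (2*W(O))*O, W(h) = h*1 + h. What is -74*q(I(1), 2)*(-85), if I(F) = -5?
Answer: 629000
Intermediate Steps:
W(h) = 2*h (W(h) = h + h = 2*h)
q(O, C) = 4*O**2 (q(O, C) = (2*(2*O))*O = (4*O)*O = 4*O**2)
-74*q(I(1), 2)*(-85) = -296*(-5)**2*(-85) = -296*25*(-85) = -74*100*(-85) = -7400*(-85) = 629000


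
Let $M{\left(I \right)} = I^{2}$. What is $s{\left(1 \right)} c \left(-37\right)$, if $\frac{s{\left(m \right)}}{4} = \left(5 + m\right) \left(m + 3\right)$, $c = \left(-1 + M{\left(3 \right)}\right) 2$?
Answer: $-56832$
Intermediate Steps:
$c = 16$ ($c = \left(-1 + 3^{2}\right) 2 = \left(-1 + 9\right) 2 = 8 \cdot 2 = 16$)
$s{\left(m \right)} = 4 \left(3 + m\right) \left(5 + m\right)$ ($s{\left(m \right)} = 4 \left(5 + m\right) \left(m + 3\right) = 4 \left(5 + m\right) \left(3 + m\right) = 4 \left(3 + m\right) \left(5 + m\right)$)
$s{\left(1 \right)} c \left(-37\right) = \left(60 + 4 \cdot 1^{2} + 32 \cdot 1\right) 16 \left(-37\right) = \left(60 + 4 \cdot 1 + 32\right) 16 \left(-37\right) = \left(60 + 4 + 32\right) 16 \left(-37\right) = 96 \cdot 16 \left(-37\right) = 1536 \left(-37\right) = -56832$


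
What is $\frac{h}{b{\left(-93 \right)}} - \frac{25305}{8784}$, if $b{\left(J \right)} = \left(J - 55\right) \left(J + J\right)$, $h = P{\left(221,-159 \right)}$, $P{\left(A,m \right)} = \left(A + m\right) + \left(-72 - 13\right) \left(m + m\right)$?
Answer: $- \frac{6369721}{3358416} \approx -1.8966$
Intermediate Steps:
$P{\left(A,m \right)} = A - 169 m$ ($P{\left(A,m \right)} = \left(A + m\right) - 85 \cdot 2 m = \left(A + m\right) - 170 m = A - 169 m$)
$h = 27092$ ($h = 221 - -26871 = 221 + 26871 = 27092$)
$b{\left(J \right)} = 2 J \left(-55 + J\right)$ ($b{\left(J \right)} = \left(-55 + J\right) 2 J = 2 J \left(-55 + J\right)$)
$\frac{h}{b{\left(-93 \right)}} - \frac{25305}{8784} = \frac{27092}{2 \left(-93\right) \left(-55 - 93\right)} - \frac{25305}{8784} = \frac{27092}{2 \left(-93\right) \left(-148\right)} - \frac{8435}{2928} = \frac{27092}{27528} - \frac{8435}{2928} = 27092 \cdot \frac{1}{27528} - \frac{8435}{2928} = \frac{6773}{6882} - \frac{8435}{2928} = - \frac{6369721}{3358416}$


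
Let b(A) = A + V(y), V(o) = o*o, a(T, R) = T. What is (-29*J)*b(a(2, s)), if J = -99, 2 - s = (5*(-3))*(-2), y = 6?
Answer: 109098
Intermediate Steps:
s = -28 (s = 2 - 5*(-3)*(-2) = 2 - (-15)*(-2) = 2 - 1*30 = 2 - 30 = -28)
V(o) = o²
b(A) = 36 + A (b(A) = A + 6² = A + 36 = 36 + A)
(-29*J)*b(a(2, s)) = (-29*(-99))*(36 + 2) = 2871*38 = 109098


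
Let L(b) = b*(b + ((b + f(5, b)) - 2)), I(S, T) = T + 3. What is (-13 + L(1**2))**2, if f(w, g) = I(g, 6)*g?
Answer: 16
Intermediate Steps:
I(S, T) = 3 + T
f(w, g) = 9*g (f(w, g) = (3 + 6)*g = 9*g)
L(b) = b*(-2 + 11*b) (L(b) = b*(b + ((b + 9*b) - 2)) = b*(b + (10*b - 2)) = b*(b + (-2 + 10*b)) = b*(-2 + 11*b))
(-13 + L(1**2))**2 = (-13 + 1**2*(-2 + 11*1**2))**2 = (-13 + 1*(-2 + 11*1))**2 = (-13 + 1*(-2 + 11))**2 = (-13 + 1*9)**2 = (-13 + 9)**2 = (-4)**2 = 16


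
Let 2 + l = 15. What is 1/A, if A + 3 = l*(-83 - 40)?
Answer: -1/1602 ≈ -0.00062422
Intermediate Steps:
l = 13 (l = -2 + 15 = 13)
A = -1602 (A = -3 + 13*(-83 - 40) = -3 + 13*(-123) = -3 - 1599 = -1602)
1/A = 1/(-1602) = -1/1602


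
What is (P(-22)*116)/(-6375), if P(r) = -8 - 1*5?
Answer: 1508/6375 ≈ 0.23655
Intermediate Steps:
P(r) = -13 (P(r) = -8 - 5 = -13)
(P(-22)*116)/(-6375) = -13*116/(-6375) = -1508*(-1/6375) = 1508/6375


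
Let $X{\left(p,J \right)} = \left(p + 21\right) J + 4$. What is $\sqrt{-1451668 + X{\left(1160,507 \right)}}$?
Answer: $i \sqrt{852897} \approx 923.52 i$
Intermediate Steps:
$X{\left(p,J \right)} = 4 + J \left(21 + p\right)$ ($X{\left(p,J \right)} = \left(21 + p\right) J + 4 = J \left(21 + p\right) + 4 = 4 + J \left(21 + p\right)$)
$\sqrt{-1451668 + X{\left(1160,507 \right)}} = \sqrt{-1451668 + \left(4 + 21 \cdot 507 + 507 \cdot 1160\right)} = \sqrt{-1451668 + \left(4 + 10647 + 588120\right)} = \sqrt{-1451668 + 598771} = \sqrt{-852897} = i \sqrt{852897}$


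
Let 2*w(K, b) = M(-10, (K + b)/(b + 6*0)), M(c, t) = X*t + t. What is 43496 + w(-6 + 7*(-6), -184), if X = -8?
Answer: 2000613/46 ≈ 43492.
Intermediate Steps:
M(c, t) = -7*t (M(c, t) = -8*t + t = -7*t)
w(K, b) = -7*(K + b)/(2*b) (w(K, b) = (-7*(K + b)/(b + 6*0))/2 = (-7*(K + b)/(b + 0))/2 = (-7*(K + b)/b)/2 = -7*(K + b)/(2*b))
43496 + w(-6 + 7*(-6), -184) = 43496 + (7/2)*(-(-6 + 7*(-6)) - 1*(-184))/(-184) = 43496 + (7/2)*(-1/184)*(-(-6 - 42) + 184) = 43496 + (7/2)*(-1/184)*(-1*(-48) + 184) = 43496 + (7/2)*(-1/184)*(48 + 184) = 43496 + (7/2)*(-1/184)*232 = 43496 - 203/46 = 2000613/46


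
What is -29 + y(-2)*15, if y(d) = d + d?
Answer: -89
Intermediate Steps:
y(d) = 2*d
-29 + y(-2)*15 = -29 + (2*(-2))*15 = -29 - 4*15 = -29 - 60 = -89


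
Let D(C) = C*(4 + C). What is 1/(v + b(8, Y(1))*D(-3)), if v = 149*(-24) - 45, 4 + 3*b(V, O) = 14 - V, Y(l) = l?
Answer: -1/3623 ≈ -0.00027601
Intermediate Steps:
b(V, O) = 10/3 - V/3 (b(V, O) = -4/3 + (14 - V)/3 = -4/3 + (14/3 - V/3) = 10/3 - V/3)
v = -3621 (v = -3576 - 45 = -3621)
1/(v + b(8, Y(1))*D(-3)) = 1/(-3621 + (10/3 - ⅓*8)*(-3*(4 - 3))) = 1/(-3621 + (10/3 - 8/3)*(-3*1)) = 1/(-3621 + (⅔)*(-3)) = 1/(-3621 - 2) = 1/(-3623) = -1/3623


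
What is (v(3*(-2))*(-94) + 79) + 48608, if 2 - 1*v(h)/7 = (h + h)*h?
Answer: 94747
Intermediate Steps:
v(h) = 14 - 14*h**2 (v(h) = 14 - 7*(h + h)*h = 14 - 7*2*h*h = 14 - 14*h**2)
(v(3*(-2))*(-94) + 79) + 48608 = ((14 - 14*(3*(-2))**2)*(-94) + 79) + 48608 = ((14 - 14*(-6)**2)*(-94) + 79) + 48608 = ((14 - 14*36)*(-94) + 79) + 48608 = ((14 - 504)*(-94) + 79) + 48608 = (-490*(-94) + 79) + 48608 = (46060 + 79) + 48608 = 46139 + 48608 = 94747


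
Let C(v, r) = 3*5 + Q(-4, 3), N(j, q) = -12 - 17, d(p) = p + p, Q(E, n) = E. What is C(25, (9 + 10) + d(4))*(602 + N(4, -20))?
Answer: 6303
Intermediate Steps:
d(p) = 2*p
N(j, q) = -29
C(v, r) = 11 (C(v, r) = 3*5 - 4 = 15 - 4 = 11)
C(25, (9 + 10) + d(4))*(602 + N(4, -20)) = 11*(602 - 29) = 11*573 = 6303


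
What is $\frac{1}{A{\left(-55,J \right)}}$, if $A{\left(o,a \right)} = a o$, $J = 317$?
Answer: $- \frac{1}{17435} \approx -5.7356 \cdot 10^{-5}$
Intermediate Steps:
$\frac{1}{A{\left(-55,J \right)}} = \frac{1}{317 \left(-55\right)} = \frac{1}{-17435} = - \frac{1}{17435}$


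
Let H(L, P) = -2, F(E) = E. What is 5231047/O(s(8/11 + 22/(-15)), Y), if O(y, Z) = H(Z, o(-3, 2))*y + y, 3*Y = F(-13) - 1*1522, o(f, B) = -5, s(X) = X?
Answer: 863122755/122 ≈ 7.0748e+6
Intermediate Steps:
Y = -1535/3 (Y = (-13 - 1*1522)/3 = (-13 - 1522)/3 = (⅓)*(-1535) = -1535/3 ≈ -511.67)
O(y, Z) = -y (O(y, Z) = -2*y + y = -y)
5231047/O(s(8/11 + 22/(-15)), Y) = 5231047/((-(8/11 + 22/(-15)))) = 5231047/((-(8*(1/11) + 22*(-1/15)))) = 5231047/((-(8/11 - 22/15))) = 5231047/((-1*(-122/165))) = 5231047/(122/165) = 5231047*(165/122) = 863122755/122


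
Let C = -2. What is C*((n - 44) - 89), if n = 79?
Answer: 108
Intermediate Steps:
C*((n - 44) - 89) = -2*((79 - 44) - 89) = -2*(35 - 89) = -2*(-54) = 108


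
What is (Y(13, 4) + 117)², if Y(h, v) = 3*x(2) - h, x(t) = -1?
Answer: 10201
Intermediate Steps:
Y(h, v) = -3 - h (Y(h, v) = 3*(-1) - h = -3 - h)
(Y(13, 4) + 117)² = ((-3 - 1*13) + 117)² = ((-3 - 13) + 117)² = (-16 + 117)² = 101² = 10201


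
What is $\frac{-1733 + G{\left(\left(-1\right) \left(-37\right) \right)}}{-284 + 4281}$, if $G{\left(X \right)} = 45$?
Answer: $- \frac{1688}{3997} \approx -0.42232$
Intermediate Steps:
$\frac{-1733 + G{\left(\left(-1\right) \left(-37\right) \right)}}{-284 + 4281} = \frac{-1733 + 45}{-284 + 4281} = - \frac{1688}{3997}$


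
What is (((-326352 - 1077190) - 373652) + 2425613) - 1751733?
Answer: -1103314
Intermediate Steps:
(((-326352 - 1077190) - 373652) + 2425613) - 1751733 = ((-1403542 - 373652) + 2425613) - 1751733 = (-1777194 + 2425613) - 1751733 = 648419 - 1751733 = -1103314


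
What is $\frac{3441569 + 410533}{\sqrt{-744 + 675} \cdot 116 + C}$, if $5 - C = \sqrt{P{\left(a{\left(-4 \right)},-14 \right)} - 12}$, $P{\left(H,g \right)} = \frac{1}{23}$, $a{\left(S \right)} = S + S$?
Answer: $\frac{88598346}{115 - 5 i \sqrt{253} + 2668 i \sqrt{69}} \approx 20.894 - 4012.0 i$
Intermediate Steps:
$a{\left(S \right)} = 2 S$
$P{\left(H,g \right)} = \frac{1}{23}$
$C = 5 - \frac{5 i \sqrt{253}}{23}$ ($C = 5 - \sqrt{\frac{1}{23} - 12} = 5 - \sqrt{- \frac{275}{23}} = 5 - \frac{5 i \sqrt{253}}{23} \approx 5.0 - 3.4578 i$)
$\frac{3441569 + 410533}{\sqrt{-744 + 675} \cdot 116 + C} = \frac{3441569 + 410533}{\sqrt{-744 + 675} \cdot 116 + \left(5 - \frac{5 i \sqrt{253}}{23}\right)} = \frac{3852102}{\sqrt{-69} \cdot 116 + \left(5 - \frac{5 i \sqrt{253}}{23}\right)} = \frac{3852102}{i \sqrt{69} \cdot 116 + \left(5 - \frac{5 i \sqrt{253}}{23}\right)} = \frac{3852102}{116 i \sqrt{69} + \left(5 - \frac{5 i \sqrt{253}}{23}\right)} = \frac{3852102}{5 + 116 i \sqrt{69} - \frac{5 i \sqrt{253}}{23}}$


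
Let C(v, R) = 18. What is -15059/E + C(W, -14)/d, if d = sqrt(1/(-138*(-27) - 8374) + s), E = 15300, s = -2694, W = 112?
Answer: -15059/15300 - 36*I*sqrt(14550230506)/12521713 ≈ -0.98425 - 0.3468*I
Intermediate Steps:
d = I*sqrt(14550230506)/2324 (d = sqrt(1/(-138*(-27) - 8374) - 2694) = sqrt(1/(3726 - 8374) - 2694) = sqrt(1/(-4648) - 2694) = sqrt(-1/4648 - 2694) = sqrt(-12521713/4648) = I*sqrt(14550230506)/2324 ≈ 51.904*I)
-15059/E + C(W, -14)/d = -15059/15300 + 18/((I*sqrt(14550230506)/2324)) = -15059*1/15300 + 18*(-2*I*sqrt(14550230506)/12521713) = -15059/15300 - 36*I*sqrt(14550230506)/12521713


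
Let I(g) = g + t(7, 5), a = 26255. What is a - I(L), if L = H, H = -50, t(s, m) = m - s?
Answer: 26307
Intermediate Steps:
L = -50
I(g) = -2 + g (I(g) = g + (5 - 1*7) = g + (5 - 7) = g - 2 = -2 + g)
a - I(L) = 26255 - (-2 - 50) = 26255 - 1*(-52) = 26255 + 52 = 26307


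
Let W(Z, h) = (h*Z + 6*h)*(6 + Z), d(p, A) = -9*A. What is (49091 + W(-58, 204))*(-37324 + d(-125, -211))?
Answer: -21280045475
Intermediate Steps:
W(Z, h) = (6 + Z)*(6*h + Z*h) (W(Z, h) = (Z*h + 6*h)*(6 + Z) = (6*h + Z*h)*(6 + Z) = (6 + Z)*(6*h + Z*h))
(49091 + W(-58, 204))*(-37324 + d(-125, -211)) = (49091 + 204*(36 + (-58)**2 + 12*(-58)))*(-37324 - 9*(-211)) = (49091 + 204*(36 + 3364 - 696))*(-37324 + 1899) = (49091 + 204*2704)*(-35425) = (49091 + 551616)*(-35425) = 600707*(-35425) = -21280045475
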